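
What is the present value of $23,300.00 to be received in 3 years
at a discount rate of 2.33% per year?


Formula: PV = FV / (1 + r)^n
Substituting: PV = $23,300.00 / (1 + 0.0233)^3
Discount factor: (1.0233)^3 = 1.071541
PV = $23,300.00 / 1.071541 = $21,744.38

$21,744.38


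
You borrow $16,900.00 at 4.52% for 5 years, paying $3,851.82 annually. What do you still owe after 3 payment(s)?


Formula: Balance = PV*(1+r)^k - PMT*((1+r)^k - 1)/r
Growth: (1 + 0.0452)^3 = 1.141821
Accumulated factor: ((1+r)^k - 1)/r = 3.137643
Balance = $16,900.00 * 1.141821 - $3,851.82 * 3.137643
Balance = $7,211.15

$7,211.15


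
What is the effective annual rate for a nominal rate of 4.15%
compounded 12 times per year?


Formula: EAR = (1 + r/m)^m - 1
Period rate: r/m = 0.0415 / 12 = 0.003458
Compounding: (1 + 0.003458)^12 = 1.042299
EAR = 1.042299 - 1 = 0.042299

0.042299


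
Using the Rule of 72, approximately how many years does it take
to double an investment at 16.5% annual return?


Formula: Years ≈ 72 / r
Substituting: Years ≈ 72 / 16.5
Years ≈ 4.4

4.4 years


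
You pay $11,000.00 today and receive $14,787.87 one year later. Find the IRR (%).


Formula: IRR = C1/C0 - 1
Substituting: IRR = $14,787.87 / $11,000.00 - 1
Ratio: 1.344352 - 1 = 0.344352
IRR = 34.4352%

34.4352%


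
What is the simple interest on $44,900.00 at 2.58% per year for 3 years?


Formula: I = P * r * t
Substituting: I = $44,900.00 * 0.0258 * 3
Step: I = $44,900.00 * 0.0774
I = $3,475.26

$3,475.26


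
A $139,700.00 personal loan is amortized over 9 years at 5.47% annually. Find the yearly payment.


Formula: PMT = PV * r / (1 - (1+r)^(-n))
Denominator: 1 - (1 + 0.0547)^(-9) = 0.380788
Numerator: $139,700.00 * 0.0547 = 7641.59
PMT = 7641.59 / 0.380788 = $20,067.84

$20,067.84


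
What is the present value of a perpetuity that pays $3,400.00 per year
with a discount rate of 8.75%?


Formula: PV = C / r
Substituting: PV = $3,400.00 / 0.0875
PV = $38,857.14

$38,857.14


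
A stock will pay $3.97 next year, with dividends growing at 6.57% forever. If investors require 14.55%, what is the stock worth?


Formula: P = D1 / (r - g)
Spread: r - g = 0.1455 - 0.0657 = 0.0798
Substituting: P = $3.97 / 0.0798
P = $49.75

$49.75


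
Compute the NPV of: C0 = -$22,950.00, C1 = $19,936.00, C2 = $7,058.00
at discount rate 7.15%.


Formula: NPV = C0 + C1/(1+r) + C2/(1+r)^2
Discount C1: $19,936.00 / (1 + 0.0715) = $18,605.69
Discount C2: $7,058.00 / (1 + 0.0715)^2 = $6,147.48
NPV = -$22,950.00 + $18,605.69 + $6,147.48 = $1,803.18

$1,803.18


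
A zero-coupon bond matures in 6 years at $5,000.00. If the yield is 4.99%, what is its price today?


Formula: Price = FV / (1 + r)^n
Substituting: Price = $5,000.00 / (1 + 0.0499)^6
Discount factor: (1.0499)^6 = 1.33933
Price = $5,000.00 / 1.33933 = $3,733.21

$3,733.21


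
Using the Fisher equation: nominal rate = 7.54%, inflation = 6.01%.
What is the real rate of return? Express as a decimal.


Formula: (1 + r_real) = (1 + r_nom) / (1 + inflation)
Substituting: (1 + r_real) = 1.0754 / 1.0601
(1 + r_real) = 1.014433
r_real = 1.014433 - 1 = 0.014433

0.014433


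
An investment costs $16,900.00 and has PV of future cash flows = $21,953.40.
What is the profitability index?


Formula: PI = PV(cash flows) / initial investment
Substituting: PI = $21,953.40 / $16,900.00
PI = 1.299

1.299


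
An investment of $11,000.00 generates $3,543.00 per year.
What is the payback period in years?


Formula: Payback = investment / annual cash flow
Substituting: Payback = $11,000.00 / $3,543.00
Payback = 3.1047 years

3.1047 years


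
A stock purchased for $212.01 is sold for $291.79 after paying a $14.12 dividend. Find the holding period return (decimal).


Formula: HPR = (P1 - P0 + D) / P0
Gain: $291.79 - $212.01 + $14.12 = $93.90
HPR = $93.90 / $212.01 = 0.4429

0.4429


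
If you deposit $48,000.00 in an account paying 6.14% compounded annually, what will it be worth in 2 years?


Formula: FV = P * (1 + r)^n
Substituting: FV = $48,000.00 * (1 + 0.0614)^2
Growth factor: (1.0614)^2 = 1.12657
FV = $48,000.00 * 1.12657 = $54,075.36

$54,075.36


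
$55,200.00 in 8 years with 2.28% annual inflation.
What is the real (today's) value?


Formula: Real value = nominal / (1 + inflation)^years
Price level: (1 + 0.0228)^8 = 1.197639
Real value = $55,200.00 / 1.197639 = $46,090.70

$46,090.70


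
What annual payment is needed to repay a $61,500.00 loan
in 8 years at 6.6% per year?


Formula: PMT = PV * r / (1 - (1+r)^(-n))
Denominator: 1 - (1 + 0.066)^(-8) = 0.400289
Numerator: $61,500.00 * 0.066 = 4059.0
PMT = 4059.0 / 0.400289 = $10,140.19

$10,140.19


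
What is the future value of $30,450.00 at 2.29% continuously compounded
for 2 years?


Formula: FV = P * e^(r*t)
Exponent: r*t = 0.0229 * 2 = 0.0458
e^(0.0458) = 1.046865
FV = $30,450.00 * 1.046865 = $31,877.04

$31,877.04


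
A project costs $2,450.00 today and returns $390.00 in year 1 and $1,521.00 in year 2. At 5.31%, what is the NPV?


Formula: NPV = C0 + C1/(1+r) + C2/(1+r)^2
Discount C1: $390.00 / (1 + 0.0531) = $370.34
Discount C2: $1,521.00 / (1 + 0.0531)^2 = $1,371.48
NPV = -$2,450.00 + $370.34 + $1,371.48 = -$708.18

-$708.18


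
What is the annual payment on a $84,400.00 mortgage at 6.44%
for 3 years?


Formula: PMT = PV * r / (1 - (1+r)^(-n))
Denominator: 1 - (1 + 0.0644)^(-3) = 0.17075
Numerator: $84,400.00 * 0.0644 = 5435.36
PMT = 5435.36 / 0.17075 = $31,832.24

$31,832.24


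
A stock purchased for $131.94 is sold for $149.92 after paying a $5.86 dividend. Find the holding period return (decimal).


Formula: HPR = (P1 - P0 + D) / P0
Gain: $149.92 - $131.94 + $5.86 = $23.84
HPR = $23.84 / $131.94 = 0.1807

0.1807


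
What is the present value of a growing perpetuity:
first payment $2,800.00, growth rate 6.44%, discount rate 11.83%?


Formula: PV = C / (r - g)
Spread: r - g = 0.1183 - 0.0644 = 0.0539
Substituting: PV = $2,800.00 / 0.0539
PV = $51,948.05

$51,948.05


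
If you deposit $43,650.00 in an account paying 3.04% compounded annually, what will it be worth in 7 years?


Formula: FV = P * (1 + r)^n
Substituting: FV = $43,650.00 * (1 + 0.0304)^7
Growth factor: (1.0304)^7 = 1.233221
FV = $43,650.00 * 1.233221 = $53,830.10

$53,830.10


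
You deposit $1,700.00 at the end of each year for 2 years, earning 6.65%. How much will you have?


Formula: FV = PMT * ((1+r)^n - 1) / r
Growth factor: (1 + 0.0665)^2 = 1.137422
Numerator: 1.137422 - 1 = 0.137422
FV = $1,700.00 * 0.137422 / 0.0665 = $3,513.05

$3,513.05


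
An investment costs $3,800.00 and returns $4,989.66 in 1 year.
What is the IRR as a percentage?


Formula: IRR = C1/C0 - 1
Substituting: IRR = $4,989.66 / $3,800.00 - 1
Ratio: 1.313068 - 1 = 0.313068
IRR = 31.3068%

31.3068%


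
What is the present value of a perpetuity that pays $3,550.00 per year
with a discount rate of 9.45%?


Formula: PV = C / r
Substituting: PV = $3,550.00 / 0.0945
PV = $37,566.14

$37,566.14


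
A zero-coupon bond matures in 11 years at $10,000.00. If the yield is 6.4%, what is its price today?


Formula: Price = FV / (1 + r)^n
Substituting: Price = $10,000.00 / (1 + 0.064)^11
Discount factor: (1.064)^11 = 1.9786
Price = $10,000.00 / 1.9786 = $5,054.08

$5,054.08


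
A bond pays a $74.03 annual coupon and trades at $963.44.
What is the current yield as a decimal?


Formula: Current yield = annual coupon / price
Substituting: CY = $74.03 / $963.44
CY = 0.076839

0.076839


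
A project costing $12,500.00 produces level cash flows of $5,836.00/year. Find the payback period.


Formula: Payback = investment / annual cash flow
Substituting: Payback = $12,500.00 / $5,836.00
Payback = 2.1419 years

2.1419 years


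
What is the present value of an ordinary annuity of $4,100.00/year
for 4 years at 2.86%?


Formula: PV = PMT * (1 - (1+r)^(-n)) / r
Discount factor: (1 + 0.0286)^(-4) = 0.893334
Bracket: 1 - 0.893334 = 0.106666
PV = $4,100.00 * 0.106666 / 0.0286 = $15,291.26

$15,291.26


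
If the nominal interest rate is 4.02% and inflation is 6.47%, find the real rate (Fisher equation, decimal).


Formula: (1 + r_real) = (1 + r_nom) / (1 + inflation)
Substituting: (1 + r_real) = 1.0402 / 1.0647
(1 + r_real) = 0.976989
r_real = 0.976989 - 1 = -0.023011

-0.023011


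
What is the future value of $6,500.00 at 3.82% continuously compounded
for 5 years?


Formula: FV = P * e^(r*t)
Exponent: r*t = 0.0382 * 5 = 0.191
e^(0.191) = 1.210459
FV = $6,500.00 * 1.210459 = $7,867.99

$7,867.99


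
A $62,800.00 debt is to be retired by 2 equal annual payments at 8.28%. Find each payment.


Formula: PMT = PV * r / (1 - (1+r)^(-n))
Denominator: 1 - (1 + 0.0828)^(-2) = 0.147089
Numerator: $62,800.00 * 0.0828 = 5199.84
PMT = 5199.84 / 0.147089 = $35,351.56

$35,351.56


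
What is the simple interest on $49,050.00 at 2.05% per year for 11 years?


Formula: I = P * r * t
Substituting: I = $49,050.00 * 0.0205 * 11
Step: I = $49,050.00 * 0.2255
I = $11,060.78

$11,060.78


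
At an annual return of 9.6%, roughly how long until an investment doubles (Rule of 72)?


Formula: Years ≈ 72 / r
Substituting: Years ≈ 72 / 9.6
Years ≈ 7.5

7.5 years


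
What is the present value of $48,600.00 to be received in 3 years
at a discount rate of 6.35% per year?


Formula: PV = FV / (1 + r)^n
Substituting: PV = $48,600.00 / (1 + 0.0635)^3
Discount factor: (1.0635)^3 = 1.202853
PV = $48,600.00 / 1.202853 = $40,403.95

$40,403.95


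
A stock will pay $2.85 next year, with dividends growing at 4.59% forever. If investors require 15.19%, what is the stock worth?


Formula: P = D1 / (r - g)
Spread: r - g = 0.1519 - 0.0459 = 0.106
Substituting: P = $2.85 / 0.106
P = $26.89

$26.89


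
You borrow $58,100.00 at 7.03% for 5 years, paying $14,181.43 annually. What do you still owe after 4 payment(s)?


Formula: Balance = PV*(1+r)^k - PMT*((1+r)^k - 1)/r
Growth: (1 + 0.0703)^4 = 1.312267
Accumulated factor: ((1+r)^k - 1)/r = 4.441916
Balance = $58,100.00 * 1.312267 - $14,181.43 * 4.441916
Balance = $13,249.98

$13,249.98


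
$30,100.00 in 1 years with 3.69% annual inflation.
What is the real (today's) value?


Formula: Real value = nominal / (1 + inflation)^years
Price level: (1 + 0.0369)^1 = 1.0369
Real value = $30,100.00 / 1.0369 = $29,028.84

$29,028.84


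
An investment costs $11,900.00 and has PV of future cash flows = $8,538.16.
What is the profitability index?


Formula: PI = PV(cash flows) / initial investment
Substituting: PI = $8,538.16 / $11,900.00
PI = 0.7175

0.7175


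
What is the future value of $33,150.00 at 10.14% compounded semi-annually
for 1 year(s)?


Formula: FV = P * (1 + r/m)^(m*t)
Period rate: r/m = 0.1014 / 2 = 0.0507
Total periods: m*t = 2 * 1 = 2
Growth factor: (1 + 0.0507)^2 = 1.10397
FV = $33,150.00 * 1.10397 = $36,596.62

$36,596.62


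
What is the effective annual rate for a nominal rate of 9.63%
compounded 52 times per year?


Formula: EAR = (1 + r/m)^m - 1
Period rate: r/m = 0.0963 / 52 = 0.001852
Compounding: (1 + 0.001852)^52 = 1.100991
EAR = 1.100991 - 1 = 0.100991

0.100991


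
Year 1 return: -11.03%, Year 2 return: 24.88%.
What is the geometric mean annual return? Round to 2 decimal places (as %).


Formula: Geometric mean = ((1+r1)*(1+r2))^(1/2) - 1
Product: (1 + -0.1103) * (1 + 0.2488) = 0.8897 * 1.2488 = 1.111057
Square root: 1.111057^0.5 = 1.054067
Geometric mean = 1.054067 - 1 = 0.054067
As percentage: 5.41%

5.41%


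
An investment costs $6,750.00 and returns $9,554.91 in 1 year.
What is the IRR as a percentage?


Formula: IRR = C1/C0 - 1
Substituting: IRR = $9,554.91 / $6,750.00 - 1
Ratio: 1.415542 - 1 = 0.415542
IRR = 41.5542%

41.5542%


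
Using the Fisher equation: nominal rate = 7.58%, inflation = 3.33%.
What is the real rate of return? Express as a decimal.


Formula: (1 + r_real) = (1 + r_nom) / (1 + inflation)
Substituting: (1 + r_real) = 1.0758 / 1.0333
(1 + r_real) = 1.04113
r_real = 1.04113 - 1 = 0.04113

0.04113


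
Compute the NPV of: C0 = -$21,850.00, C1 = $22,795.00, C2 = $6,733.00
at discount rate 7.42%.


Formula: NPV = C0 + C1/(1+r) + C2/(1+r)^2
Discount C1: $22,795.00 / (1 + 0.0742) = $21,220.44
Discount C2: $6,733.00 / (1 + 0.0742)^2 = $5,834.97
NPV = -$21,850.00 + $21,220.44 + $5,834.97 = $5,205.41

$5,205.41


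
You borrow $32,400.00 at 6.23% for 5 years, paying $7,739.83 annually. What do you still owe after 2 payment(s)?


Formula: Balance = PV*(1+r)^k - PMT*((1+r)^k - 1)/r
Growth: (1 + 0.0623)^2 = 1.128481
Accumulated factor: ((1+r)^k - 1)/r = 2.0623
Balance = $32,400.00 * 1.128481 - $7,739.83 * 2.0623
Balance = $20,600.94

$20,600.94


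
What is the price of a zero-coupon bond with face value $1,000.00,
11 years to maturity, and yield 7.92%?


Formula: Price = FV / (1 + r)^n
Substituting: Price = $1,000.00 / (1 + 0.0792)^11
Discount factor: (1.0792)^11 = 2.312711
Price = $1,000.00 / 2.312711 = $432.39

$432.39


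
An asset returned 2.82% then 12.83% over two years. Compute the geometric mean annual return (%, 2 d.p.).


Formula: Geometric mean = ((1+r1)*(1+r2))^(1/2) - 1
Product: (1 + 0.0282) * (1 + 0.1283) = 1.0282 * 1.1283 = 1.160118
Square root: 1.160118^0.5 = 1.077088
Geometric mean = 1.077088 - 1 = 0.077088
As percentage: 7.71%

7.71%


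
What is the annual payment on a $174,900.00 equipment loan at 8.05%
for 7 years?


Formula: PMT = PV * r / (1 - (1+r)^(-n))
Denominator: 1 - (1 + 0.0805)^(-7) = 0.418397
Numerator: $174,900.00 * 0.0805 = 14079.45
PMT = 14079.45 / 0.418397 = $33,650.93

$33,650.93


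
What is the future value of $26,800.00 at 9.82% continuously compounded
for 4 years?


Formula: FV = P * e^(r*t)
Exponent: r*t = 0.0982 * 4 = 0.3928
e^(0.3928) = 1.481122
FV = $26,800.00 * 1.481122 = $39,694.07

$39,694.07


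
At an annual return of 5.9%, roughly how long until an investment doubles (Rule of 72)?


Formula: Years ≈ 72 / r
Substituting: Years ≈ 72 / 5.9
Years ≈ 12.2

12.2 years


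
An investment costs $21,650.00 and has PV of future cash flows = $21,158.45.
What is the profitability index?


Formula: PI = PV(cash flows) / initial investment
Substituting: PI = $21,158.45 / $21,650.00
PI = 0.9773

0.9773


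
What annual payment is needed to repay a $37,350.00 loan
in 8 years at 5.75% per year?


Formula: PMT = PV * r / (1 - (1+r)^(-n))
Denominator: 1 - (1 + 0.0575)^(-8) = 0.360623
Numerator: $37,350.00 * 0.0575 = 2147.625
PMT = 2147.625 / 0.360623 = $5,955.32

$5,955.32


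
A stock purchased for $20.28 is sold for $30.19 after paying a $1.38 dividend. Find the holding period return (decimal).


Formula: HPR = (P1 - P0 + D) / P0
Gain: $30.19 - $20.28 + $1.38 = $11.29
HPR = $11.29 / $20.28 = 0.5567

0.5567


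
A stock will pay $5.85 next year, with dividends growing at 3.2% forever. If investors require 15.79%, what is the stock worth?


Formula: P = D1 / (r - g)
Spread: r - g = 0.1579 - 0.032 = 0.1259
Substituting: P = $5.85 / 0.1259
P = $46.47

$46.47


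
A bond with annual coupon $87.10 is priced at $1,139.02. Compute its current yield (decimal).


Formula: Current yield = annual coupon / price
Substituting: CY = $87.10 / $1,139.02
CY = 0.076469

0.076469


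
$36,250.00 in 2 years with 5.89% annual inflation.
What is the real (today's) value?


Formula: Real value = nominal / (1 + inflation)^years
Price level: (1 + 0.0589)^2 = 1.121269
Real value = $36,250.00 / 1.121269 = $32,329.43

$32,329.43


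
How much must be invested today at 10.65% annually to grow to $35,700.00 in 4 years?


Formula: PV = FV / (1 + r)^n
Substituting: PV = $35,700.00 / (1 + 0.1065)^4
Discount factor: (1.1065)^4 = 1.499014
PV = $35,700.00 / 1.499014 = $23,815.66

$23,815.66


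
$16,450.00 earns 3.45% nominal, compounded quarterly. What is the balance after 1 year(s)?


Formula: FV = P * (1 + r/m)^(m*t)
Period rate: r/m = 0.0345 / 4 = 0.008625
Total periods: m*t = 4 * 1 = 4
Growth factor: (1 + 0.008625)^4 = 1.034949
FV = $16,450.00 * 1.034949 = $17,024.91

$17,024.91


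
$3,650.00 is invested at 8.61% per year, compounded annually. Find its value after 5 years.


Formula: FV = P * (1 + r)^n
Substituting: FV = $3,650.00 * (1 + 0.0861)^5
Growth factor: (1.0861)^5 = 1.511294
FV = $3,650.00 * 1.511294 = $5,516.22

$5,516.22


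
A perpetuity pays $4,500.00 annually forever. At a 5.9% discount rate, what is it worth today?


Formula: PV = C / r
Substituting: PV = $4,500.00 / 0.059
PV = $76,271.19

$76,271.19


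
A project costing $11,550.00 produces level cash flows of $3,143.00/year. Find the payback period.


Formula: Payback = investment / annual cash flow
Substituting: Payback = $11,550.00 / $3,143.00
Payback = 3.6748 years

3.6748 years


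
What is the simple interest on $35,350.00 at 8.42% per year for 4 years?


Formula: I = P * r * t
Substituting: I = $35,350.00 * 0.0842 * 4
Step: I = $35,350.00 * 0.3368
I = $11,905.88

$11,905.88


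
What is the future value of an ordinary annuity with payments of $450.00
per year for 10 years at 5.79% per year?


Formula: FV = PMT * ((1+r)^n - 1) / r
Growth factor: (1 + 0.0579)^10 = 1.755683
Numerator: 1.755683 - 1 = 0.755683
FV = $450.00 * 0.755683 / 0.0579 = $5,873.19

$5,873.19


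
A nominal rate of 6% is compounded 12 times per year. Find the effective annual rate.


Formula: EAR = (1 + r/m)^m - 1
Period rate: r/m = 0.06 / 12 = 0.005
Compounding: (1 + 0.005)^12 = 1.061678
EAR = 1.061678 - 1 = 0.061678

0.061678


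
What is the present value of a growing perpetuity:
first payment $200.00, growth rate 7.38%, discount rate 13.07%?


Formula: PV = C / (r - g)
Spread: r - g = 0.1307 - 0.0738 = 0.0569
Substituting: PV = $200.00 / 0.0569
PV = $3,514.94

$3,514.94


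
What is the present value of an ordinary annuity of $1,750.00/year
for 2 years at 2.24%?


Formula: PV = PMT * (1 - (1+r)^(-n)) / r
Discount factor: (1 + 0.0224)^(-2) = 0.956662
Bracket: 1 - 0.956662 = 0.043338
PV = $1,750.00 * 0.043338 / 0.0224 = $3,385.82

$3,385.82


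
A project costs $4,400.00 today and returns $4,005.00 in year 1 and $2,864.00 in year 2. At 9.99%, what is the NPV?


Formula: NPV = C0 + C1/(1+r) + C2/(1+r)^2
Discount C1: $4,005.00 / (1 + 0.0999) = $3,641.24
Discount C2: $2,864.00 / (1 + 0.0999)^2 = $2,367.37
NPV = -$4,400.00 + $3,641.24 + $2,367.37 = $1,608.61

$1,608.61


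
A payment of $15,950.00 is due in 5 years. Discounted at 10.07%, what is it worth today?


Formula: PV = FV / (1 + r)^n
Substituting: PV = $15,950.00 / (1 + 0.1007)^5
Discount factor: (1.1007)^5 = 1.615641
PV = $15,950.00 / 1.615641 = $9,872.24

$9,872.24


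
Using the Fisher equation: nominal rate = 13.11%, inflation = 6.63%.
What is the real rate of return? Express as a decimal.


Formula: (1 + r_real) = (1 + r_nom) / (1 + inflation)
Substituting: (1 + r_real) = 1.1311 / 1.0663
(1 + r_real) = 1.060771
r_real = 1.060771 - 1 = 0.060771

0.060771


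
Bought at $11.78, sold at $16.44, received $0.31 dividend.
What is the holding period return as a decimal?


Formula: HPR = (P1 - P0 + D) / P0
Gain: $16.44 - $11.78 + $0.31 = $4.97
HPR = $4.97 / $11.78 = 0.4219

0.4219


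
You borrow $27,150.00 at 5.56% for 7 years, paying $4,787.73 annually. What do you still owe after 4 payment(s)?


Formula: Balance = PV*(1+r)^k - PMT*((1+r)^k - 1)/r
Growth: (1 + 0.0556)^4 = 1.241645
Accumulated factor: ((1+r)^k - 1)/r = 4.346137
Balance = $27,150.00 * 1.241645 - $4,787.73 * 4.346137
Balance = $12,902.54

$12,902.54


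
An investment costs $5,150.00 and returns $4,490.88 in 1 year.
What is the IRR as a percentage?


Formula: IRR = C1/C0 - 1
Substituting: IRR = $4,490.88 / $5,150.00 - 1
Ratio: 0.872016 - 1 = -0.127984
IRR = -12.7984%

-12.7984%


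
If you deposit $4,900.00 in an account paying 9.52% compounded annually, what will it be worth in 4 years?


Formula: FV = P * (1 + r)^n
Substituting: FV = $4,900.00 * (1 + 0.0952)^4
Growth factor: (1.0952)^4 = 1.438712
FV = $4,900.00 * 1.438712 = $7,049.69

$7,049.69


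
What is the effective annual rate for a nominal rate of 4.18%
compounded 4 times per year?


Formula: EAR = (1 + r/m)^m - 1
Period rate: r/m = 0.0418 / 4 = 0.01045
Compounding: (1 + 0.01045)^4 = 1.04246
EAR = 1.04246 - 1 = 0.04246

0.04246


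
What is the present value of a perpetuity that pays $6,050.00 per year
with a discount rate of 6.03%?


Formula: PV = C / r
Substituting: PV = $6,050.00 / 0.0603
PV = $100,331.67

$100,331.67


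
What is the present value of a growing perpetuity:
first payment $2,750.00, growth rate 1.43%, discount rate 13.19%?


Formula: PV = C / (r - g)
Spread: r - g = 0.1319 - 0.0143 = 0.1176
Substituting: PV = $2,750.00 / 0.1176
PV = $23,384.35

$23,384.35


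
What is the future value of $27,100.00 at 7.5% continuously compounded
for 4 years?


Formula: FV = P * e^(r*t)
Exponent: r*t = 0.075 * 4 = 0.3
e^(0.3) = 1.349859
FV = $27,100.00 * 1.349859 = $36,581.17

$36,581.17


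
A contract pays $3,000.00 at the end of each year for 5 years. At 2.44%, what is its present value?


Formula: PV = PMT * (1 - (1+r)^(-n)) / r
Discount factor: (1 + 0.0244)^(-5) = 0.886446
Bracket: 1 - 0.886446 = 0.113554
PV = $3,000.00 * 0.113554 / 0.0244 = $13,961.59

$13,961.59


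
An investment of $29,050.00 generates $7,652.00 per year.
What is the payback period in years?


Formula: Payback = investment / annual cash flow
Substituting: Payback = $29,050.00 / $7,652.00
Payback = 3.7964 years

3.7964 years


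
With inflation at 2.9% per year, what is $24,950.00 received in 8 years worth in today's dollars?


Formula: Real value = nominal / (1 + inflation)^years
Price level: (1 + 0.029)^8 = 1.256964
Real value = $24,950.00 / 1.256964 = $19,849.41

$19,849.41


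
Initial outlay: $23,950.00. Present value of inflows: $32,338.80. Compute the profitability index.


Formula: PI = PV(cash flows) / initial investment
Substituting: PI = $32,338.80 / $23,950.00
PI = 1.3503

1.3503


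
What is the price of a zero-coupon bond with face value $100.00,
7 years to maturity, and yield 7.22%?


Formula: Price = FV / (1 + r)^n
Substituting: Price = $100.00 / (1 + 0.0722)^7
Discount factor: (1.0722)^7 = 1.629036
Price = $100.00 / 1.629036 = $61.39

$61.39


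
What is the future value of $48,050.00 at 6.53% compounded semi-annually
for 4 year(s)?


Formula: FV = P * (1 + r/m)^(m*t)
Period rate: r/m = 0.0653 / 2 = 0.03265
Total periods: m*t = 2 * 4 = 8
Growth factor: (1 + 0.03265)^8 = 1.293079
FV = $48,050.00 * 1.293079 = $62,132.47

$62,132.47


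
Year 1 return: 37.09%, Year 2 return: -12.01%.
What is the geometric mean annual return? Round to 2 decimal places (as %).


Formula: Geometric mean = ((1+r1)*(1+r2))^(1/2) - 1
Product: (1 + 0.3709) * (1 + -0.1201) = 1.3709 * 0.8799 = 1.206255
Square root: 1.206255^0.5 = 1.098296
Geometric mean = 1.098296 - 1 = 0.098296
As percentage: 9.83%

9.83%


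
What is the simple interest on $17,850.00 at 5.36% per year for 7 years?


Formula: I = P * r * t
Substituting: I = $17,850.00 * 0.0536 * 7
Step: I = $17,850.00 * 0.3752
I = $6,697.32

$6,697.32


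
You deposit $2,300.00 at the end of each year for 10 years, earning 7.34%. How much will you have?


Formula: FV = PMT * ((1+r)^n - 1) / r
Growth factor: (1 + 0.0734)^10 = 2.03056
Numerator: 2.03056 - 1 = 1.03056
FV = $2,300.00 * 1.03056 / 0.0734 = $32,292.76

$32,292.76


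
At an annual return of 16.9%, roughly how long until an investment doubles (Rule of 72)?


Formula: Years ≈ 72 / r
Substituting: Years ≈ 72 / 16.9
Years ≈ 4.3

4.3 years


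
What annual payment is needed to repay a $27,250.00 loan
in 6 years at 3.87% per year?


Formula: PMT = PV * r / (1 - (1+r)^(-n))
Denominator: 1 - (1 + 0.0387)^(-6) = 0.203732
Numerator: $27,250.00 * 0.0387 = 1054.575
PMT = 1054.575 / 0.203732 = $5,176.28

$5,176.28


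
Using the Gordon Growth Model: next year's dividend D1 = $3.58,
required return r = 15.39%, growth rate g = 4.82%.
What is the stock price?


Formula: P = D1 / (r - g)
Spread: r - g = 0.1539 - 0.0482 = 0.1057
Substituting: P = $3.58 / 0.1057
P = $33.87

$33.87


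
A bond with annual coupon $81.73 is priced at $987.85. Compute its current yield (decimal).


Formula: Current yield = annual coupon / price
Substituting: CY = $81.73 / $987.85
CY = 0.082735

0.082735


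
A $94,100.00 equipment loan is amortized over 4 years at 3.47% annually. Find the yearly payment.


Formula: PMT = PV * r / (1 - (1+r)^(-n))
Denominator: 1 - (1 + 0.0347)^(-4) = 0.127547
Numerator: $94,100.00 * 0.0347 = 3265.27
PMT = 3265.27 / 0.127547 = $25,600.59

$25,600.59


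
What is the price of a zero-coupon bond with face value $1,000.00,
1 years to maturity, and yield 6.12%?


Formula: Price = FV / (1 + r)^n
Substituting: Price = $1,000.00 / (1 + 0.0612)^1
Discount factor: (1.0612)^1 = 1.0612
Price = $1,000.00 / 1.0612 = $942.33

$942.33


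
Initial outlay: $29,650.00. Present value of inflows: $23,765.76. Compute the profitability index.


Formula: PI = PV(cash flows) / initial investment
Substituting: PI = $23,765.76 / $29,650.00
PI = 0.8015

0.8015


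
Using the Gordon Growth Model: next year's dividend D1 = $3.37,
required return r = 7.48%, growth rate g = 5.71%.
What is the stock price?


Formula: P = D1 / (r - g)
Spread: r - g = 0.0748 - 0.0571 = 0.0177
Substituting: P = $3.37 / 0.0177
P = $190.40

$190.40


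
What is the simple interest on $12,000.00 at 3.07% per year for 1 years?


Formula: I = P * r * t
Substituting: I = $12,000.00 * 0.0307 * 1
Step: I = $12,000.00 * 0.0307
I = $368.40

$368.40


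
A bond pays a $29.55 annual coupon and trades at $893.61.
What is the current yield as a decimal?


Formula: Current yield = annual coupon / price
Substituting: CY = $29.55 / $893.61
CY = 0.033068

0.033068


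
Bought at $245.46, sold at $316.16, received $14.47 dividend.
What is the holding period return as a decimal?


Formula: HPR = (P1 - P0 + D) / P0
Gain: $316.16 - $245.46 + $14.47 = $85.17
HPR = $85.17 / $245.46 = 0.347

0.347


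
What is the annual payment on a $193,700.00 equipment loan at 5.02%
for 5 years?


Formula: PMT = PV * r / (1 - (1+r)^(-n))
Denominator: 1 - (1 + 0.0502)^(-5) = 0.21722
Numerator: $193,700.00 * 0.0502 = 9723.74
PMT = 9723.74 / 0.21722 = $44,764.56

$44,764.56


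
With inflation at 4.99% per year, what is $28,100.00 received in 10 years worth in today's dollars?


Formula: Real value = nominal / (1 + inflation)^years
Price level: (1 + 0.0499)^10 = 1.627344
Real value = $28,100.00 / 1.627344 = $17,267.40

$17,267.40


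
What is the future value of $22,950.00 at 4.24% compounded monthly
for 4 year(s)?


Formula: FV = P * (1 + r/m)^(m*t)
Period rate: r/m = 0.0424 / 12 = 0.003533
Total periods: m*t = 12 * 4 = 48
Growth factor: (1 + 0.003533)^48 = 1.184477
FV = $22,950.00 * 1.184477 = $27,183.74

$27,183.74


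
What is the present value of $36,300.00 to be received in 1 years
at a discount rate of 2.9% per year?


Formula: PV = FV / (1 + r)^n
Substituting: PV = $36,300.00 / (1 + 0.029)^1
Discount factor: (1.029)^1 = 1.029
PV = $36,300.00 / 1.029 = $35,276.97

$35,276.97


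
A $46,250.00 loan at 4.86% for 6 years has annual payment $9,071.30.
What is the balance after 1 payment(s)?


Formula: Balance = PV*(1+r)^k - PMT*((1+r)^k - 1)/r
Growth: (1 + 0.0486)^1 = 1.0486
Accumulated factor: ((1+r)^k - 1)/r = 1.0
Balance = $46,250.00 * 1.0486 - $9,071.30 * 1.0
Balance = $39,426.45

$39,426.45


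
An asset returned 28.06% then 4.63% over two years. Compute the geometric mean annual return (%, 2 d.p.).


Formula: Geometric mean = ((1+r1)*(1+r2))^(1/2) - 1
Product: (1 + 0.2806) * (1 + 0.0463) = 1.2806 * 1.0463 = 1.339892
Square root: 1.339892^0.5 = 1.157537
Geometric mean = 1.157537 - 1 = 0.157537
As percentage: 15.75%

15.75%


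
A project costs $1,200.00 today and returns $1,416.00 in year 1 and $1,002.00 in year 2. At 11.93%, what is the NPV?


Formula: NPV = C0 + C1/(1+r) + C2/(1+r)^2
Discount C1: $1,416.00 / (1 + 0.1193) = $1,265.08
Discount C2: $1,002.00 / (1 + 0.1193)^2 = $799.79
NPV = -$1,200.00 + $1,265.08 + $799.79 = $864.86

$864.86


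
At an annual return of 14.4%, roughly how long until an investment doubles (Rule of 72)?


Formula: Years ≈ 72 / r
Substituting: Years ≈ 72 / 14.4
Years ≈ 5.0

5.0 years


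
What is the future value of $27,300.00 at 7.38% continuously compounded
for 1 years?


Formula: FV = P * e^(r*t)
Exponent: r*t = 0.0738 * 1 = 0.0738
e^(0.0738) = 1.076591
FV = $27,300.00 * 1.076591 = $29,390.95

$29,390.95


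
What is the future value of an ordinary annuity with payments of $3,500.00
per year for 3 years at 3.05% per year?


Formula: FV = PMT * ((1+r)^n - 1) / r
Growth factor: (1 + 0.0305)^3 = 1.094319
Numerator: 1.094319 - 1 = 0.094319
FV = $3,500.00 * 0.094319 / 0.0305 = $10,823.51

$10,823.51


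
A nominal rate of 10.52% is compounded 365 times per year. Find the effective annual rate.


Formula: EAR = (1 + r/m)^m - 1
Period rate: r/m = 0.1052 / 365 = 0.000288
Compounding: (1 + 0.000288)^365 = 1.110916
EAR = 1.110916 - 1 = 0.110916

0.110916


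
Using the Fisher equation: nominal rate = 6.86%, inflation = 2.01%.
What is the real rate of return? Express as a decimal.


Formula: (1 + r_real) = (1 + r_nom) / (1 + inflation)
Substituting: (1 + r_real) = 1.0686 / 1.0201
(1 + r_real) = 1.047544
r_real = 1.047544 - 1 = 0.047544

0.047544


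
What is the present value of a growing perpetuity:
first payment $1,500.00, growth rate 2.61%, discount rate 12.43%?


Formula: PV = C / (r - g)
Spread: r - g = 0.1243 - 0.0261 = 0.0982
Substituting: PV = $1,500.00 / 0.0982
PV = $15,274.95

$15,274.95


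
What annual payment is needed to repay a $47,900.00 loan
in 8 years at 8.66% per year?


Formula: PMT = PV * r / (1 - (1+r)^(-n))
Denominator: 1 - (1 + 0.0866)^(-8) = 0.485432
Numerator: $47,900.00 * 0.0866 = 4148.14
PMT = 4148.14 / 0.485432 = $8,545.25

$8,545.25


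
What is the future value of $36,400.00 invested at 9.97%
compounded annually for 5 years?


Formula: FV = P * (1 + r)^n
Substituting: FV = $36,400.00 * (1 + 0.0997)^5
Growth factor: (1.0997)^5 = 1.608315
FV = $36,400.00 * 1.608315 = $58,542.67

$58,542.67


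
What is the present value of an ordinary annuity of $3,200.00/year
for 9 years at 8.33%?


Formula: PV = PMT * (1 - (1+r)^(-n)) / r
Discount factor: (1 + 0.0833)^(-9) = 0.4867
Bracket: 1 - 0.4867 = 0.5133
PV = $3,200.00 * 0.5133 / 0.0833 = $19,718.61

$19,718.61


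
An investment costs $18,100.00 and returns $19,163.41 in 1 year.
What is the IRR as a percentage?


Formula: IRR = C1/C0 - 1
Substituting: IRR = $19,163.41 / $18,100.00 - 1
Ratio: 1.058752 - 1 = 0.058752
IRR = 5.8752%

5.8752%


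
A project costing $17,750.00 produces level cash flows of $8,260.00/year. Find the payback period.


Formula: Payback = investment / annual cash flow
Substituting: Payback = $17,750.00 / $8,260.00
Payback = 2.1489 years

2.1489 years


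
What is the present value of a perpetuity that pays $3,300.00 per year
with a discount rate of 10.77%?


Formula: PV = C / r
Substituting: PV = $3,300.00 / 0.1077
PV = $30,640.67

$30,640.67


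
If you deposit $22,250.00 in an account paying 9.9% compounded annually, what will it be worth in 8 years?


Formula: FV = P * (1 + r)^n
Substituting: FV = $22,250.00 * (1 + 0.099)^8
Growth factor: (1.099)^8 = 2.128049
FV = $22,250.00 * 2.128049 = $47,349.08

$47,349.08


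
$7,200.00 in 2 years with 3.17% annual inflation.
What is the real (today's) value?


Formula: Real value = nominal / (1 + inflation)^years
Price level: (1 + 0.0317)^2 = 1.064405
Real value = $7,200.00 / 1.064405 = $6,764.34

$6,764.34


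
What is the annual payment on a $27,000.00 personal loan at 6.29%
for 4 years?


Formula: PMT = PV * r / (1 - (1+r)^(-n))
Denominator: 1 - (1 + 0.0629)^(-4) = 0.216516
Numerator: $27,000.00 * 0.0629 = 1698.3
PMT = 1698.3 / 0.216516 = $7,843.78

$7,843.78


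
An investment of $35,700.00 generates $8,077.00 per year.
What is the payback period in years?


Formula: Payback = investment / annual cash flow
Substituting: Payback = $35,700.00 / $8,077.00
Payback = 4.42 years

4.42 years


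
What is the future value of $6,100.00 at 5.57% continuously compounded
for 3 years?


Formula: FV = P * e^(r*t)
Exponent: r*t = 0.0557 * 3 = 0.1671
e^(0.1671) = 1.181872
FV = $6,100.00 * 1.181872 = $7,209.42

$7,209.42


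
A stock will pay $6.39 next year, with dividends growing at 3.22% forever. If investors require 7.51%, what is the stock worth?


Formula: P = D1 / (r - g)
Spread: r - g = 0.0751 - 0.0322 = 0.0429
Substituting: P = $6.39 / 0.0429
P = $148.95

$148.95


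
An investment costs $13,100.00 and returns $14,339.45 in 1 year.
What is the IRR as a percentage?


Formula: IRR = C1/C0 - 1
Substituting: IRR = $14,339.45 / $13,100.00 - 1
Ratio: 1.094615 - 1 = 0.094615
IRR = 9.4615%

9.4615%


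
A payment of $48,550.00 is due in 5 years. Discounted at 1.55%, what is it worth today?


Formula: PV = FV / (1 + r)^n
Substituting: PV = $48,550.00 / (1 + 0.0155)^5
Discount factor: (1.0155)^5 = 1.07994
PV = $48,550.00 / 1.07994 = $44,956.20

$44,956.20


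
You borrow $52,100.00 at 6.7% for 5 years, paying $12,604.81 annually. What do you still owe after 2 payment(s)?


Formula: Balance = PV*(1+r)^k - PMT*((1+r)^k - 1)/r
Growth: (1 + 0.067)^2 = 1.138489
Accumulated factor: ((1+r)^k - 1)/r = 2.067
Balance = $52,100.00 * 1.138489 - $12,604.81 * 2.067
Balance = $33,261.13

$33,261.13


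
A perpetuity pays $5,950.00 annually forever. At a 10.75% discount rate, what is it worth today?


Formula: PV = C / r
Substituting: PV = $5,950.00 / 0.1075
PV = $55,348.84

$55,348.84


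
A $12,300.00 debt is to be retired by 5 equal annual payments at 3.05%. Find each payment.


Formula: PMT = PV * r / (1 - (1+r)^(-n))
Denominator: 1 - (1 + 0.0305)^(-5) = 0.139482
Numerator: $12,300.00 * 0.0305 = 375.15
PMT = 375.15 / 0.139482 = $2,689.60

$2,689.60


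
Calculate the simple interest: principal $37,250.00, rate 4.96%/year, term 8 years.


Formula: I = P * r * t
Substituting: I = $37,250.00 * 0.0496 * 8
Step: I = $37,250.00 * 0.3968
I = $14,780.80

$14,780.80


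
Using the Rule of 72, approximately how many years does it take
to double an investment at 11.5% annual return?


Formula: Years ≈ 72 / r
Substituting: Years ≈ 72 / 11.5
Years ≈ 6.3

6.3 years


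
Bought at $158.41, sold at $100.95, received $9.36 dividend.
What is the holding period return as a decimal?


Formula: HPR = (P1 - P0 + D) / P0
Gain: $100.95 - $158.41 + $9.36 = -$48.10
HPR = -$48.10 / $158.41 = -0.3036

-0.3036


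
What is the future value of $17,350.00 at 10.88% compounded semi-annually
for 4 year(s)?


Formula: FV = P * (1 + r/m)^(m*t)
Period rate: r/m = 0.1088 / 2 = 0.0544
Total periods: m*t = 2 * 4 = 8
Growth factor: (1 + 0.0544)^8 = 1.527718
FV = $17,350.00 * 1.527718 = $26,505.91

$26,505.91


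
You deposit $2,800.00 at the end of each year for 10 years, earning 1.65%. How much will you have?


Formula: FV = PMT * ((1+r)^n - 1) / r
Growth factor: (1 + 0.0165)^10 = 1.177806
Numerator: 1.177806 - 1 = 0.177806
FV = $2,800.00 * 0.177806 / 0.0165 = $30,173.17

$30,173.17


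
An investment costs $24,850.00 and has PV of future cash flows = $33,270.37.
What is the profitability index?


Formula: PI = PV(cash flows) / initial investment
Substituting: PI = $33,270.37 / $24,850.00
PI = 1.3388

1.3388


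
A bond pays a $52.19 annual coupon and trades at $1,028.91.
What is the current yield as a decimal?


Formula: Current yield = annual coupon / price
Substituting: CY = $52.19 / $1,028.91
CY = 0.050724

0.050724


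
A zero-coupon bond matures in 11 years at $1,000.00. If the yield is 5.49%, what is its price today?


Formula: Price = FV / (1 + r)^n
Substituting: Price = $1,000.00 / (1 + 0.0549)^11
Discount factor: (1.0549)^11 = 1.800214
Price = $1,000.00 / 1.800214 = $555.49

$555.49


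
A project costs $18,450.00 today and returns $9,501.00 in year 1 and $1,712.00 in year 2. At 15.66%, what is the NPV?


Formula: NPV = C0 + C1/(1+r) + C2/(1+r)^2
Discount C1: $9,501.00 / (1 + 0.1566) = $8,214.59
Discount C2: $1,712.00 / (1 + 0.1566)^2 = $1,279.79
NPV = -$18,450.00 + $8,214.59 + $1,279.79 = -$8,955.62

-$8,955.62


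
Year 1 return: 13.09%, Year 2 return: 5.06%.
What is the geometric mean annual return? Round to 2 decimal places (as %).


Formula: Geometric mean = ((1+r1)*(1+r2))^(1/2) - 1
Product: (1 + 0.1309) * (1 + 0.0506) = 1.1309 * 1.0506 = 1.188124
Square root: 1.188124^0.5 = 1.090011
Geometric mean = 1.090011 - 1 = 0.090011
As percentage: 9.00%

9.00%


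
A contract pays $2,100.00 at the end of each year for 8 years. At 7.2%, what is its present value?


Formula: PV = PMT * (1 - (1+r)^(-n)) / r
Discount factor: (1 + 0.072)^(-8) = 0.573379
Bracket: 1 - 0.573379 = 0.426621
PV = $2,100.00 * 0.426621 / 0.072 = $12,443.12

$12,443.12


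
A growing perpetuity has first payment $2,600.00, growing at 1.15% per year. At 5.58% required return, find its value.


Formula: PV = C / (r - g)
Spread: r - g = 0.0558 - 0.0115 = 0.0443
Substituting: PV = $2,600.00 / 0.0443
PV = $58,690.74

$58,690.74


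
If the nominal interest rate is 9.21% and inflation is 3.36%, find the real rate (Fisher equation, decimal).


Formula: (1 + r_real) = (1 + r_nom) / (1 + inflation)
Substituting: (1 + r_real) = 1.0921 / 1.0336
(1 + r_real) = 1.056598
r_real = 1.056598 - 1 = 0.056598

0.056598


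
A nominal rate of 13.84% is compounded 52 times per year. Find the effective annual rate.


Formula: EAR = (1 + r/m)^m - 1
Period rate: r/m = 0.1384 / 52 = 0.002662
Compounding: (1 + 0.002662)^52 = 1.148224
EAR = 1.148224 - 1 = 0.148224

0.148224


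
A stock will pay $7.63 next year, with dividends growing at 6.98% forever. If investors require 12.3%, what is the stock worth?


Formula: P = D1 / (r - g)
Spread: r - g = 0.123 - 0.0698 = 0.0532
Substituting: P = $7.63 / 0.0532
P = $143.42

$143.42


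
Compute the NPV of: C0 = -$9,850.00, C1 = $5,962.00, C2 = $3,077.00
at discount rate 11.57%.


Formula: NPV = C0 + C1/(1+r) + C2/(1+r)^2
Discount C1: $5,962.00 / (1 + 0.1157) = $5,343.73
Discount C2: $3,077.00 / (1 + 0.1157)^2 = $2,471.91
NPV = -$9,850.00 + $5,343.73 + $2,471.91 = -$2,034.36

-$2,034.36


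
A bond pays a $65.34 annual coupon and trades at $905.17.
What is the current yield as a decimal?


Formula: Current yield = annual coupon / price
Substituting: CY = $65.34 / $905.17
CY = 0.072185

0.072185


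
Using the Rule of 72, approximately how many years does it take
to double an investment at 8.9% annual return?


Formula: Years ≈ 72 / r
Substituting: Years ≈ 72 / 8.9
Years ≈ 8.1

8.1 years


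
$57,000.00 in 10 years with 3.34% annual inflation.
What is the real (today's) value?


Formula: Real value = nominal / (1 + inflation)^years
Price level: (1 + 0.0334)^10 = 1.388943
Real value = $57,000.00 / 1.388943 = $41,038.39

$41,038.39


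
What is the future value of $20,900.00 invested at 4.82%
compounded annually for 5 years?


Formula: FV = P * (1 + r)^n
Substituting: FV = $20,900.00 * (1 + 0.0482)^5
Growth factor: (1.0482)^5 = 1.265379
FV = $20,900.00 * 1.265379 = $26,446.43

$26,446.43


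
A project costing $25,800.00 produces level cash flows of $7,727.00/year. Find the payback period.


Formula: Payback = investment / annual cash flow
Substituting: Payback = $25,800.00 / $7,727.00
Payback = 3.3389 years

3.3389 years


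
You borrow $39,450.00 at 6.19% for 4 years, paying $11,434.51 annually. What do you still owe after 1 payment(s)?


Formula: Balance = PV*(1+r)^k - PMT*((1+r)^k - 1)/r
Growth: (1 + 0.0619)^1 = 1.0619
Accumulated factor: ((1+r)^k - 1)/r = 1.0
Balance = $39,450.00 * 1.0619 - $11,434.51 * 1.0
Balance = $30,457.45

$30,457.45
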